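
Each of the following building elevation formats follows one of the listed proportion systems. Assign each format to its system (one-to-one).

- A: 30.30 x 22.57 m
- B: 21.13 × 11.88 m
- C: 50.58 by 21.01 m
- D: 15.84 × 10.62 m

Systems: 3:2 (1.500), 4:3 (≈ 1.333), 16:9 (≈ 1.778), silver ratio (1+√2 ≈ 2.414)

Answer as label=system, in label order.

A=4:3, B=16:9, C=silver ratio, D=3:2

Ratios: A ≈ 1.342; B ≈ 1.779; C ≈ 2.407; D ≈ 1.492.
Targets: 3:2 ≈ 1.500; 4:3 ≈ 1.333; 16:9 ≈ 1.778; silver ratio ≈ 2.414.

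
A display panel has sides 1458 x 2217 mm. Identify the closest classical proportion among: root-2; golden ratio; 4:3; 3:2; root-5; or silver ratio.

2217/1458 ≈ 1.521. Nearest candidates are 3:2 (1.500, off by 0.021) and golden ratio (1.618, off by 0.097).

3:2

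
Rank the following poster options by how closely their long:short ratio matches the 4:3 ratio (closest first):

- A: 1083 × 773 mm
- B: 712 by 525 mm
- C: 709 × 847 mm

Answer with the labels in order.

B, A, C

A: 1083/773 ≈ 1.401 → |1.401 − 1.333| = 0.068
B: 712/525 ≈ 1.356 → |1.356 − 1.333| = 0.023
C: 847/709 ≈ 1.195 → |1.195 − 1.333| = 0.138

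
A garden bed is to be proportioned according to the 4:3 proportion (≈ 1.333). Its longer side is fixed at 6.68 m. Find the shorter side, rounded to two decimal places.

4:3 ≈ 1.33333.
Shorter side = 6.68 ÷ 1.33333 ≈ 5.0100 → 5.01 m.

5.01 m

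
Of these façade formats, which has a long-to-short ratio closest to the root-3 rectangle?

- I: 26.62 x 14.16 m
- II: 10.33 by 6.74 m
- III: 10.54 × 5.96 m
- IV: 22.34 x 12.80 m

Ratios (long/short): I ≈ 1.880; II ≈ 1.533; III ≈ 1.768; IV ≈ 1.745.
root-3 ≈ 1.732; option IV is nearest (Δ 0.013).

IV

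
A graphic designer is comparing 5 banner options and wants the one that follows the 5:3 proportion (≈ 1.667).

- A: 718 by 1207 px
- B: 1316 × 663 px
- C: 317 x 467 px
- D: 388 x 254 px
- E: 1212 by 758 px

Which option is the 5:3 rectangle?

A

Ratios (long/short): A ≈ 1.681; B ≈ 1.985; C ≈ 1.473; D ≈ 1.528; E ≈ 1.599.
5:3 ≈ 1.667; option A is nearest (Δ 0.014).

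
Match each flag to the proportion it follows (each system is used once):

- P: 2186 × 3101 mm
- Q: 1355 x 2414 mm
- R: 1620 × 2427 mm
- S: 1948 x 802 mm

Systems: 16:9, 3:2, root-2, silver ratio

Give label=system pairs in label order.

Ratios: P ≈ 1.419; Q ≈ 1.782; R ≈ 1.498; S ≈ 2.429.
Targets: 16:9 ≈ 1.778; 3:2 ≈ 1.500; root-2 ≈ 1.414; silver ratio ≈ 2.414.

P=root-2, Q=16:9, R=3:2, S=silver ratio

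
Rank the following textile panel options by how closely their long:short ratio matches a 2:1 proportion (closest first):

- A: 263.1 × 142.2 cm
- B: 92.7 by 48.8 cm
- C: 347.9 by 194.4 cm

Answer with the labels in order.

B, A, C

Ratios: A = 263.1 / 142.2 ≈ 1.850; B = 92.7 / 48.8 ≈ 1.900; C = 347.9 / 194.4 ≈ 1.790.
|Δ from 2.000|: A 0.150; B 0.100; C 0.210.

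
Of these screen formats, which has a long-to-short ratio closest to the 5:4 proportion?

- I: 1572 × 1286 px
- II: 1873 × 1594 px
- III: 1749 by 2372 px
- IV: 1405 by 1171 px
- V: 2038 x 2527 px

Ratios (long/short): I ≈ 1.222; II ≈ 1.175; III ≈ 1.356; IV ≈ 1.200; V ≈ 1.240.
5:4 ≈ 1.250; option V is nearest (Δ 0.010).

V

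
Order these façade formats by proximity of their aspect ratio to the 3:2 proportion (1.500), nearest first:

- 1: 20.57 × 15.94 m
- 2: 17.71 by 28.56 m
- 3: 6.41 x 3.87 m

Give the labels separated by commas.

Ratios: 1 = 20.57 / 15.94 ≈ 1.290; 2 = 28.56 / 17.71 ≈ 1.613; 3 = 6.41 / 3.87 ≈ 1.656.
|Δ from 1.500|: 1 0.210; 2 0.113; 3 0.156.

2, 3, 1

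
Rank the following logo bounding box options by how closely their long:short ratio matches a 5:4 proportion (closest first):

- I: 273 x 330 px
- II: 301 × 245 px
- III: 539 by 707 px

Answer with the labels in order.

I: 330/273 ≈ 1.209 → |1.209 − 1.250| = 0.041
II: 301/245 ≈ 1.229 → |1.229 − 1.250| = 0.021
III: 707/539 ≈ 1.312 → |1.312 − 1.250| = 0.062

II, I, III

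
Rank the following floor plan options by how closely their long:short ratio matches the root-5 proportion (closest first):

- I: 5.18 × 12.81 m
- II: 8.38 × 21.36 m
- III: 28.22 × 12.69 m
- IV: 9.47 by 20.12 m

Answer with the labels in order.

I: 12.81/5.18 ≈ 2.473 → |2.473 − 2.236| = 0.237
II: 21.36/8.38 ≈ 2.549 → |2.549 − 2.236| = 0.313
III: 28.22/12.69 ≈ 2.224 → |2.224 − 2.236| = 0.012
IV: 20.12/9.47 ≈ 2.125 → |2.125 − 2.236| = 0.111

III, IV, I, II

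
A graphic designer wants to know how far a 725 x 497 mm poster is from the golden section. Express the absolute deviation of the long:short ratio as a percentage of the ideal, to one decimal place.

9.8%

Ratio = 725 / 497 ≈ 1.4588.
Ideal golden ratio ≈ 1.6180. |1.4588 − 1.6180| / 1.6180 ≈ 9.84% → 9.8%.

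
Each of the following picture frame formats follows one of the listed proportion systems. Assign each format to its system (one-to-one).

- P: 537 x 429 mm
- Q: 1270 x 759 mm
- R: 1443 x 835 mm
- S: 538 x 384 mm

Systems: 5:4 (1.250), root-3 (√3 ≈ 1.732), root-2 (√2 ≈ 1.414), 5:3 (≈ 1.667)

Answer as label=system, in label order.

P = 537/429 ≈ 1.252 → 5:4 (1.250)
Q = 1270/759 ≈ 1.673 → 5:3 (1.667)
R = 1443/835 ≈ 1.728 → root-3 (1.732)
S = 538/384 ≈ 1.401 → root-2 (1.414)

P=5:4, Q=5:3, R=root-3, S=root-2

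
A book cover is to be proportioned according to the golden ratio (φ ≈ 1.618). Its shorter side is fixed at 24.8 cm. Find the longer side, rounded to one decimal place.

40.1 cm

golden ratio ≈ 1.61803.
Longer side = 24.8 × 1.61803 ≈ 40.127 → 40.1 cm.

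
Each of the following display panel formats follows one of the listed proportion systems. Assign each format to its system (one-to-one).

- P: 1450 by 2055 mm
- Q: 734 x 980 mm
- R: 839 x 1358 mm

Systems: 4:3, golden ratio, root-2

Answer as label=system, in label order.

P=root-2, Q=4:3, R=golden ratio

P = 2055/1450 ≈ 1.417 → root-2 (1.414)
Q = 980/734 ≈ 1.335 → 4:3 (1.333)
R = 1358/839 ≈ 1.619 → golden ratio (1.618)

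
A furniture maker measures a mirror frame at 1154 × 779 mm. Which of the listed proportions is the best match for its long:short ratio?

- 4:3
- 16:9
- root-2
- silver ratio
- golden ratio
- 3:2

3:2

Ratio = 1154 / 779 ≈ 1.481.
Distances: 4:3 1.333 (Δ 0.148); 16:9 1.778 (Δ 0.297); root-2 1.414 (Δ 0.067); silver ratio 2.414 (Δ 0.933); golden ratio 1.618 (Δ 0.137); 3:2 1.500 (Δ 0.019).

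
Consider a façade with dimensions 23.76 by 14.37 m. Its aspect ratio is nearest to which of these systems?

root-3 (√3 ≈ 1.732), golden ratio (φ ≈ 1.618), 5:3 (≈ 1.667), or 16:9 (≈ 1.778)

Ratio = 23.76 / 14.37 ≈ 1.653.
Distances: root-3 1.732 (Δ 0.079); golden ratio 1.618 (Δ 0.035); 5:3 1.667 (Δ 0.014); 16:9 1.778 (Δ 0.125).

5:3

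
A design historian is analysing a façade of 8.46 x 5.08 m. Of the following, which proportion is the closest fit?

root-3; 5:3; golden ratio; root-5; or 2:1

5:3

8.46/5.08 ≈ 1.665. Nearest candidates are 5:3 (1.667, off by 0.002) and golden ratio (1.618, off by 0.047).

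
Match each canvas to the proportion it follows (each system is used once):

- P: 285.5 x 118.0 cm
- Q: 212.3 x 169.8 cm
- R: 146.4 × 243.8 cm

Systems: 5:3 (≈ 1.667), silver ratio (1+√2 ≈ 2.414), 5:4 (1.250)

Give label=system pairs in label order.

P = 285.5/118.0 ≈ 2.419 → silver ratio (2.414)
Q = 212.3/169.8 ≈ 1.250 → 5:4 (1.250)
R = 243.8/146.4 ≈ 1.665 → 5:3 (1.667)

P=silver ratio, Q=5:4, R=5:3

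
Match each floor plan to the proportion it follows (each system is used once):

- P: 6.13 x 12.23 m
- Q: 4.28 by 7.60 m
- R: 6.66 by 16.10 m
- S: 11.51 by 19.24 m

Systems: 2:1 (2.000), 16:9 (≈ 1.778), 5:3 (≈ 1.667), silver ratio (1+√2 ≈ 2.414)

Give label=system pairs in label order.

P=2:1, Q=16:9, R=silver ratio, S=5:3

Ratios: P ≈ 1.995; Q ≈ 1.776; R ≈ 2.417; S ≈ 1.672.
Targets: 2:1 ≈ 2.000; 16:9 ≈ 1.778; 5:3 ≈ 1.667; silver ratio ≈ 2.414.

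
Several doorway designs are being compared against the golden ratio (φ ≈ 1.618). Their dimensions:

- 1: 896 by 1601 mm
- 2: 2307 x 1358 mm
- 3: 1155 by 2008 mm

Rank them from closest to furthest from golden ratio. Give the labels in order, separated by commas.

Ratios: 1 = 1601 / 896 ≈ 1.787; 2 = 2307 / 1358 ≈ 1.699; 3 = 2008 / 1155 ≈ 1.739.
|Δ from 1.618|: 1 0.169; 2 0.081; 3 0.121.

2, 3, 1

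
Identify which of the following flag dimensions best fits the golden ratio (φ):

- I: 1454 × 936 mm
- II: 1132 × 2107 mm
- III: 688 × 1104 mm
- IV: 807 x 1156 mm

Ratios (long/short): I ≈ 1.553; II ≈ 1.861; III ≈ 1.605; IV ≈ 1.432.
golden ratio ≈ 1.618; option III is nearest (Δ 0.013).

III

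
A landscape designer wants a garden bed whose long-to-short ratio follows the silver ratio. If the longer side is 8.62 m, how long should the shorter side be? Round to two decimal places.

3.57 m

silver ratio ≈ 2.41421.
Shorter side = 8.62 ÷ 2.41421 ≈ 3.5705 → 3.57 m.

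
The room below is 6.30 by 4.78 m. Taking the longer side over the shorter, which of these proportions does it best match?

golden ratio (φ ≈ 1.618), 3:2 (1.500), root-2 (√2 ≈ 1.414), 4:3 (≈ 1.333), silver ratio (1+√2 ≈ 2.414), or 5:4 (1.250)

Ratio = 6.30 / 4.78 ≈ 1.318.
Distances: golden ratio 1.618 (Δ 0.300); 3:2 1.500 (Δ 0.182); root-2 1.414 (Δ 0.096); 4:3 1.333 (Δ 0.015); silver ratio 2.414 (Δ 1.096); 5:4 1.250 (Δ 0.068).

4:3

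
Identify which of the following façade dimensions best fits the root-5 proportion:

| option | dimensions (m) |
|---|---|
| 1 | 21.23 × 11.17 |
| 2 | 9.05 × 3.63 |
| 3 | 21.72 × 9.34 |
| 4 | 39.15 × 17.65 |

Target root-5 ≈ 2.236.
1: 1.901 (Δ0.335)  2: 2.493 (Δ0.257)  3: 2.325 (Δ0.089)  4: 2.218 (Δ0.018)

4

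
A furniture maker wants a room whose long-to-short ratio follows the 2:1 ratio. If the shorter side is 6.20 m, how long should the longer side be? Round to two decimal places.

12.40 m

2:1 = 2.00000.
Longer side = 6.20 × 2.00000 ≈ 12.4000 → 12.40 m.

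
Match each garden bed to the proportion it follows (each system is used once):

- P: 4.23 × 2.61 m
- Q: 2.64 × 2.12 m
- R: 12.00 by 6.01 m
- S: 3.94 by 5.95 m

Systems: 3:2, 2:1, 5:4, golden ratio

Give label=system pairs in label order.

P = 4.23/2.61 ≈ 1.621 → golden ratio (1.618)
Q = 2.64/2.12 ≈ 1.245 → 5:4 (1.250)
R = 12.00/6.01 ≈ 1.997 → 2:1 (2.000)
S = 5.95/3.94 ≈ 1.510 → 3:2 (1.500)

P=golden ratio, Q=5:4, R=2:1, S=3:2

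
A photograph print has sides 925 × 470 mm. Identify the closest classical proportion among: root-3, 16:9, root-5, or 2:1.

2:1

Ratio = 925 / 470 ≈ 1.968.
Distances: root-3 1.732 (Δ 0.236); 16:9 1.778 (Δ 0.190); root-5 2.236 (Δ 0.268); 2:1 2.000 (Δ 0.032).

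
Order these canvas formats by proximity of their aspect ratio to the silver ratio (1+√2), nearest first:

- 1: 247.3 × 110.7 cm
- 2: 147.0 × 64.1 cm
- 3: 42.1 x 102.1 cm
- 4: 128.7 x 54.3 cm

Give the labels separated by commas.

Ratios: 1 = 247.3 / 110.7 ≈ 2.234; 2 = 147.0 / 64.1 ≈ 2.293; 3 = 102.1 / 42.1 ≈ 2.425; 4 = 128.7 / 54.3 ≈ 2.370.
|Δ from 2.414|: 1 0.180; 2 0.121; 3 0.011; 4 0.044.

3, 4, 2, 1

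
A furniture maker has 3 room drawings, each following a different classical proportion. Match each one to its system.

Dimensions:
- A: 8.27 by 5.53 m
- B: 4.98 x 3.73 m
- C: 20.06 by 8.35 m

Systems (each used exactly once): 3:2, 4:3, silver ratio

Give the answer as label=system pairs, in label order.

Ratios: A ≈ 1.495; B ≈ 1.335; C ≈ 2.402.
Targets: 3:2 ≈ 1.500; 4:3 ≈ 1.333; silver ratio ≈ 2.414.

A=3:2, B=4:3, C=silver ratio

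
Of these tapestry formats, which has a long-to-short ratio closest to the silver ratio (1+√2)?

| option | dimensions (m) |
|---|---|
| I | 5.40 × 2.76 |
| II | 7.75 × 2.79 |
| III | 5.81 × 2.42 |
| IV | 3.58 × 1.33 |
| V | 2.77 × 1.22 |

Ratios (long/short): I ≈ 1.957; II ≈ 2.778; III ≈ 2.401; IV ≈ 2.692; V ≈ 2.270.
silver ratio ≈ 2.414; option III is nearest (Δ 0.013).

III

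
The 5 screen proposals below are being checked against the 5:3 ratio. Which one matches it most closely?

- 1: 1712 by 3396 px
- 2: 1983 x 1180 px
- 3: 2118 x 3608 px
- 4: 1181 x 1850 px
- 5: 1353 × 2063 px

Ratios (long/short): 1 ≈ 1.984; 2 ≈ 1.681; 3 ≈ 1.703; 4 ≈ 1.566; 5 ≈ 1.525.
5:3 ≈ 1.667; option 2 is nearest (Δ 0.014).

2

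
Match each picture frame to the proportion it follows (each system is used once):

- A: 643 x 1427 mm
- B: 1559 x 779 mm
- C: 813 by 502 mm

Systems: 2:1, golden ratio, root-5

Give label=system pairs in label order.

A=root-5, B=2:1, C=golden ratio

Ratios: A ≈ 2.219; B ≈ 2.001; C ≈ 1.620.
Targets: 2:1 ≈ 2.000; golden ratio ≈ 1.618; root-5 ≈ 2.236.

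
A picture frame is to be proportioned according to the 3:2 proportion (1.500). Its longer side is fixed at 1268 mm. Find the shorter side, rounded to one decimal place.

3:2 = 1.50000.
Shorter side = 1268 ÷ 1.50000 ≈ 845.333 → 845.3 mm.

845.3 mm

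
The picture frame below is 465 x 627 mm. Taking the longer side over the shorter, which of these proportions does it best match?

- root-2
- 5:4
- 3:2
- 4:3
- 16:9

Ratio = 627 / 465 ≈ 1.348.
Distances: root-2 1.414 (Δ 0.066); 5:4 1.250 (Δ 0.098); 3:2 1.500 (Δ 0.152); 4:3 1.333 (Δ 0.015); 16:9 1.778 (Δ 0.430).

4:3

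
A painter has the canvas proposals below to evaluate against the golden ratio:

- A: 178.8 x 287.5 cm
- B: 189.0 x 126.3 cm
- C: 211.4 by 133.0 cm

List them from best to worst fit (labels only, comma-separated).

A, C, B

Ratios: A = 287.5 / 178.8 ≈ 1.608; B = 189.0 / 126.3 ≈ 1.496; C = 211.4 / 133.0 ≈ 1.589.
|Δ from 1.618|: A 0.010; B 0.122; C 0.029.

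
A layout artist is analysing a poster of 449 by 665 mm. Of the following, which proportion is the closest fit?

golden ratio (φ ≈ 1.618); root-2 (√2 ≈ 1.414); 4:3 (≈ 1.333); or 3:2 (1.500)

3:2

665/449 ≈ 1.481. Nearest candidates are 3:2 (1.500, off by 0.019) and root-2 (1.414, off by 0.067).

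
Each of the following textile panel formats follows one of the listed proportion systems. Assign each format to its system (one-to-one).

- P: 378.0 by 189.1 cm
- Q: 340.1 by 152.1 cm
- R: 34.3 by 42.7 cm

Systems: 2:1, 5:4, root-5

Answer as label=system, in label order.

P = 378.0/189.1 ≈ 1.999 → 2:1 (2.000)
Q = 340.1/152.1 ≈ 2.236 → root-5 (2.236)
R = 42.7/34.3 ≈ 1.245 → 5:4 (1.250)

P=2:1, Q=root-5, R=5:4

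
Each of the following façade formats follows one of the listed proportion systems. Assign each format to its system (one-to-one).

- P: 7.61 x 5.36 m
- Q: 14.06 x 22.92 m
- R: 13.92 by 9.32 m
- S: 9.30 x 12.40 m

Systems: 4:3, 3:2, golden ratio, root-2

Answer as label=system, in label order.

P = 7.61/5.36 ≈ 1.420 → root-2 (1.414)
Q = 22.92/14.06 ≈ 1.630 → golden ratio (1.618)
R = 13.92/9.32 ≈ 1.494 → 3:2 (1.500)
S = 12.40/9.30 ≈ 1.333 → 4:3 (1.333)

P=root-2, Q=golden ratio, R=3:2, S=4:3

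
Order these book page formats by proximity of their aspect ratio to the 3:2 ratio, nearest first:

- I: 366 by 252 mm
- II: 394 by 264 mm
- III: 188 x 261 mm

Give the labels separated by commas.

II, I, III

Ratios: I = 366 / 252 ≈ 1.452; II = 394 / 264 ≈ 1.492; III = 261 / 188 ≈ 1.388.
|Δ from 1.500|: I 0.048; II 0.008; III 0.112.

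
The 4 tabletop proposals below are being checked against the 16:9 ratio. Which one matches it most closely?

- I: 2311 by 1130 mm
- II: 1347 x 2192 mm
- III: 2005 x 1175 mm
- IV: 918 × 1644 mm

IV

Ratios (long/short): I ≈ 2.045; II ≈ 1.627; III ≈ 1.706; IV ≈ 1.791.
16:9 ≈ 1.778; option IV is nearest (Δ 0.013).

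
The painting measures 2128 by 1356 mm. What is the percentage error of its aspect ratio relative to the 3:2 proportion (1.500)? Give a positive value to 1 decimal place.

4.6%

Ratio = 2128 / 1356 ≈ 1.5693.
Ideal 3:2 = 1.5000. |1.5693 − 1.5000| / 1.5000 ≈ 4.62% → 4.6%.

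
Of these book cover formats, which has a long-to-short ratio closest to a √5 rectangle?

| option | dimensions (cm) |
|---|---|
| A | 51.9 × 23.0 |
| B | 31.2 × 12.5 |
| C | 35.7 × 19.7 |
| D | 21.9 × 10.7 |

Ratios (long/short): A ≈ 2.257; B ≈ 2.496; C ≈ 1.812; D ≈ 2.047.
root-5 ≈ 2.236; option A is nearest (Δ 0.021).

A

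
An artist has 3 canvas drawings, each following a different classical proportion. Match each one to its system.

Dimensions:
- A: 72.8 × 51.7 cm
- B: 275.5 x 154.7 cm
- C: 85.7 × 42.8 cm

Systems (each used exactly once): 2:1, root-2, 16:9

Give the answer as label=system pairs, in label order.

Ratios: A ≈ 1.408; B ≈ 1.781; C ≈ 2.002.
Targets: 2:1 ≈ 2.000; root-2 ≈ 1.414; 16:9 ≈ 1.778.

A=root-2, B=16:9, C=2:1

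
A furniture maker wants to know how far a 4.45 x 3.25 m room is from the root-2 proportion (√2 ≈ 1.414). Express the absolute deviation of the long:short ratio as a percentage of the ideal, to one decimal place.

3.2%

Ratio = 4.45 / 3.25 ≈ 1.3692.
Ideal root-2 ≈ 1.4142. |1.3692 − 1.4142| / 1.4142 ≈ 3.18% → 3.2%.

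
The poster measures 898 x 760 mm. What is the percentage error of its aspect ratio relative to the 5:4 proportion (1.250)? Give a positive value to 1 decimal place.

Ratio = 898 / 760 ≈ 1.1816.
Ideal 5:4 = 1.2500. |1.1816 − 1.2500| / 1.2500 ≈ 5.47% → 5.5%.

5.5%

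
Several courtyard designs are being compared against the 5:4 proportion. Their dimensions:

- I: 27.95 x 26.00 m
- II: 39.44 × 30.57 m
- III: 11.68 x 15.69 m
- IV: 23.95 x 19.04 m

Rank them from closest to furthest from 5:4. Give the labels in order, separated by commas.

IV, II, III, I

Ratios: I = 27.95 / 26.00 ≈ 1.075; II = 39.44 / 30.57 ≈ 1.290; III = 15.69 / 11.68 ≈ 1.343; IV = 23.95 / 19.04 ≈ 1.258.
|Δ from 1.250|: I 0.175; II 0.040; III 0.093; IV 0.008.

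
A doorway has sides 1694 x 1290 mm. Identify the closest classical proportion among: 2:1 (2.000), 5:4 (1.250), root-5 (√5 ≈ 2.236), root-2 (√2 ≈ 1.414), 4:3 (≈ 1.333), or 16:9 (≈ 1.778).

4:3

Ratio = 1694 / 1290 ≈ 1.313.
Distances: 2:1 2.000 (Δ 0.687); 5:4 1.250 (Δ 0.063); root-5 2.236 (Δ 0.923); root-2 1.414 (Δ 0.101); 4:3 1.333 (Δ 0.020); 16:9 1.778 (Δ 0.465).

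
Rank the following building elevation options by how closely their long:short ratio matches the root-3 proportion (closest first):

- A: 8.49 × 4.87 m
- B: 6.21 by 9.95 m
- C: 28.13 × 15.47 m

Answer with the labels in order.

A, C, B

Ratios: A = 8.49 / 4.87 ≈ 1.743; B = 9.95 / 6.21 ≈ 1.602; C = 28.13 / 15.47 ≈ 1.818.
|Δ from 1.732|: A 0.011; B 0.130; C 0.086.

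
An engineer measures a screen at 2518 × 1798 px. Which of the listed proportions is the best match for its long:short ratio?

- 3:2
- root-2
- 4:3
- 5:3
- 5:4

2518/1798 ≈ 1.400. Nearest candidates are root-2 (1.414, off by 0.014) and 4:3 (1.333, off by 0.067).

root-2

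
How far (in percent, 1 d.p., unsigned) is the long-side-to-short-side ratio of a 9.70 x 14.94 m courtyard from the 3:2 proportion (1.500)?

2.7%

Ratio = 14.94 / 9.70 ≈ 1.5402.
Ideal 3:2 = 1.5000. |1.5402 − 1.5000| / 1.5000 ≈ 2.68% → 2.7%.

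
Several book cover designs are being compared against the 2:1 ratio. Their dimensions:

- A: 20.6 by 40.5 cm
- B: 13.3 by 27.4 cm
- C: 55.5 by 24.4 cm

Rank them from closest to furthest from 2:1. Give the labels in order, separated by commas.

Ratios: A = 40.5 / 20.6 ≈ 1.966; B = 27.4 / 13.3 ≈ 2.060; C = 55.5 / 24.4 ≈ 2.275.
|Δ from 2.000|: A 0.034; B 0.060; C 0.275.

A, B, C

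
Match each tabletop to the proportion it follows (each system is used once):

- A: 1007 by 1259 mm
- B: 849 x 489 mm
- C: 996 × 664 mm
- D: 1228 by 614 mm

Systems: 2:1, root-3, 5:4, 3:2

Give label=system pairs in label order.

A=5:4, B=root-3, C=3:2, D=2:1

Ratios: A ≈ 1.250; B ≈ 1.736; C ≈ 1.500; D ≈ 2.000.
Targets: 2:1 ≈ 2.000; root-3 ≈ 1.732; 5:4 ≈ 1.250; 3:2 ≈ 1.500.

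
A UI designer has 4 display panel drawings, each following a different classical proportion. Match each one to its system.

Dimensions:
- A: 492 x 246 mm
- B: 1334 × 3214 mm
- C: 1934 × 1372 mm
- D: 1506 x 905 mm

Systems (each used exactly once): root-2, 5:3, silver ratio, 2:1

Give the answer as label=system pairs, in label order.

Ratios: A ≈ 2.000; B ≈ 2.409; C ≈ 1.410; D ≈ 1.664.
Targets: root-2 ≈ 1.414; 5:3 ≈ 1.667; silver ratio ≈ 2.414; 2:1 ≈ 2.000.

A=2:1, B=silver ratio, C=root-2, D=5:3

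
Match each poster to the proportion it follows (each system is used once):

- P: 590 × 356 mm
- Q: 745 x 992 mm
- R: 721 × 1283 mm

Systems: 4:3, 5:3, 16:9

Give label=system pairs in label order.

P=5:3, Q=4:3, R=16:9

Ratios: P ≈ 1.657; Q ≈ 1.332; R ≈ 1.779.
Targets: 4:3 ≈ 1.333; 5:3 ≈ 1.667; 16:9 ≈ 1.778.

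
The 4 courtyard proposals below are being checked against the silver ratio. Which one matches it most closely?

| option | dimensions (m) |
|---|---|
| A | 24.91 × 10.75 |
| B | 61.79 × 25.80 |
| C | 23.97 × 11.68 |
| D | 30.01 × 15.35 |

B

Target silver ratio ≈ 2.414.
A: 2.317 (Δ0.097)  B: 2.395 (Δ0.019)  C: 2.052 (Δ0.362)  D: 1.955 (Δ0.459)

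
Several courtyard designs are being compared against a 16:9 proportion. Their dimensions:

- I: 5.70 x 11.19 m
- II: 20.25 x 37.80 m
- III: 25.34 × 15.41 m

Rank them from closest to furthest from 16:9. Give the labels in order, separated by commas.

I: 11.19/5.70 ≈ 1.963 → |1.963 − 1.778| = 0.185
II: 37.80/20.25 ≈ 1.867 → |1.867 − 1.778| = 0.089
III: 25.34/15.41 ≈ 1.644 → |1.644 − 1.778| = 0.134

II, III, I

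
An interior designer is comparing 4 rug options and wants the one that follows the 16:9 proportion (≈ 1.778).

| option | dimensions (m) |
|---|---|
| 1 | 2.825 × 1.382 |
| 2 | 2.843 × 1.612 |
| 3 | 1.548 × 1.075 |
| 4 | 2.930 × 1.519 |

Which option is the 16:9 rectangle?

Ratios (long/short): 1 ≈ 2.044; 2 ≈ 1.764; 3 ≈ 1.440; 4 ≈ 1.929.
16:9 ≈ 1.778; option 2 is nearest (Δ 0.014).

2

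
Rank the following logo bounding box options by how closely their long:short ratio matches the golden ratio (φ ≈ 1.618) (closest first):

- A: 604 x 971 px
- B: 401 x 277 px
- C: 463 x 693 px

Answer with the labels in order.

A, C, B

Ratios: A = 971 / 604 ≈ 1.608; B = 401 / 277 ≈ 1.448; C = 693 / 463 ≈ 1.497.
|Δ from 1.618|: A 0.010; B 0.170; C 0.121.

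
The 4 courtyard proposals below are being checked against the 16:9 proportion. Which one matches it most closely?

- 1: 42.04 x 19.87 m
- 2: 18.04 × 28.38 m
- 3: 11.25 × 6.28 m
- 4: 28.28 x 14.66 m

Ratios (long/short): 1 ≈ 2.116; 2 ≈ 1.573; 3 ≈ 1.791; 4 ≈ 1.929.
16:9 ≈ 1.778; option 3 is nearest (Δ 0.013).

3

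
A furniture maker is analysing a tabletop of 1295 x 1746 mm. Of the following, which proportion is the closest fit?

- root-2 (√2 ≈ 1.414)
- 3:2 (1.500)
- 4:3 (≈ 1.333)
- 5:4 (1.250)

1746/1295 ≈ 1.348. Nearest candidates are 4:3 (1.333, off by 0.015) and root-2 (1.414, off by 0.066).

4:3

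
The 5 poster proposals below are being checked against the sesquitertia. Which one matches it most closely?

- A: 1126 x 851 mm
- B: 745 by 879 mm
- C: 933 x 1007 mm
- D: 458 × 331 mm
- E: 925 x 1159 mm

Target 4:3 ≈ 1.333.
A: 1.323 (Δ0.010)  B: 1.180 (Δ0.153)  C: 1.079 (Δ0.254)  D: 1.384 (Δ0.051)  E: 1.253 (Δ0.080)

A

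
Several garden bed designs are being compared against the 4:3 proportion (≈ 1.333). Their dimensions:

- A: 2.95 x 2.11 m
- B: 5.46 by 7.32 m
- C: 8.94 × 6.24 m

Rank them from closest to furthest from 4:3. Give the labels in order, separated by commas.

B, A, C

A: 2.95/2.11 ≈ 1.398 → |1.398 − 1.333| = 0.065
B: 7.32/5.46 ≈ 1.341 → |1.341 − 1.333| = 0.008
C: 8.94/6.24 ≈ 1.433 → |1.433 − 1.333| = 0.100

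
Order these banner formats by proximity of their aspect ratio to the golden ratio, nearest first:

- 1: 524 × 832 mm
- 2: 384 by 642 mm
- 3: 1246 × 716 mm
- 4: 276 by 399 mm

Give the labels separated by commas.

1: 832/524 ≈ 1.588 → |1.588 − 1.618| = 0.030
2: 642/384 ≈ 1.672 → |1.672 − 1.618| = 0.054
3: 1246/716 ≈ 1.740 → |1.740 − 1.618| = 0.122
4: 399/276 ≈ 1.446 → |1.446 − 1.618| = 0.172

1, 2, 3, 4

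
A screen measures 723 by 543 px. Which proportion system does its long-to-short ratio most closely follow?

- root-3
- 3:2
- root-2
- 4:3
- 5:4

4:3

Ratio = 723 / 543 ≈ 1.331.
Distances: root-3 1.732 (Δ 0.401); 3:2 1.500 (Δ 0.169); root-2 1.414 (Δ 0.083); 4:3 1.333 (Δ 0.002); 5:4 1.250 (Δ 0.081).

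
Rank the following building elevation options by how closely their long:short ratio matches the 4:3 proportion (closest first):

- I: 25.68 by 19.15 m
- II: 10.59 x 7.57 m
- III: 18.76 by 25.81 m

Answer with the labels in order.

I, III, II

I: 25.68/19.15 ≈ 1.341 → |1.341 − 1.333| = 0.008
II: 10.59/7.57 ≈ 1.399 → |1.399 − 1.333| = 0.066
III: 25.81/18.76 ≈ 1.376 → |1.376 − 1.333| = 0.043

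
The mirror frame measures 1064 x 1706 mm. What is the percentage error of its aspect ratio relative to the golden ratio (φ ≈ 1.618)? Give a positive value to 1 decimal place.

0.9%

Ratio = 1706 / 1064 ≈ 1.6034.
Ideal golden ratio ≈ 1.6180. |1.6034 − 1.6180| / 1.6180 ≈ 0.90% → 0.9%.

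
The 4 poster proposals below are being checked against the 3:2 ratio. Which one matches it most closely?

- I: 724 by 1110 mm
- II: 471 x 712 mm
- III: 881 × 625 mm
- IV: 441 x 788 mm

II

Ratios (long/short): I ≈ 1.533; II ≈ 1.512; III ≈ 1.410; IV ≈ 1.787.
3:2 ≈ 1.500; option II is nearest (Δ 0.012).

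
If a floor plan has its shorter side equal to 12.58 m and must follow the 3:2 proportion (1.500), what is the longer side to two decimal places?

18.87 m

3:2 = 1.50000.
Longer side = 12.58 × 1.50000 ≈ 18.8700 → 18.87 m.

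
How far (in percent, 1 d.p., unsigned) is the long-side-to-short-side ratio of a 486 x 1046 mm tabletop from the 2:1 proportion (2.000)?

Ratio = 1046 / 486 ≈ 2.1523.
Ideal 2:1 = 2.0000. |2.1523 − 2.0000| / 2.0000 ≈ 7.61% → 7.6%.

7.6%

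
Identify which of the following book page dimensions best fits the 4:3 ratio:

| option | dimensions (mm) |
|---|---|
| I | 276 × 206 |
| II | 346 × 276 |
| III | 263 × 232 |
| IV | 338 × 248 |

Target 4:3 ≈ 1.333.
I: 1.340 (Δ0.007)  II: 1.254 (Δ0.079)  III: 1.134 (Δ0.199)  IV: 1.363 (Δ0.030)

I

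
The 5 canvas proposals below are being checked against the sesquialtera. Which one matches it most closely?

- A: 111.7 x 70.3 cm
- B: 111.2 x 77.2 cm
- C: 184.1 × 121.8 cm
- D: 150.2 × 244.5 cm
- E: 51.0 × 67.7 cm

Ratios (long/short): A ≈ 1.589; B ≈ 1.440; C ≈ 1.511; D ≈ 1.628; E ≈ 1.327.
3:2 ≈ 1.500; option C is nearest (Δ 0.011).

C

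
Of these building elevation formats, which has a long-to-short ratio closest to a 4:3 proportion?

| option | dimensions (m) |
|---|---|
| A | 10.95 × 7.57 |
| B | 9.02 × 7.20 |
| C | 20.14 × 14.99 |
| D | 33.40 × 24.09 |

Ratios (long/short): A ≈ 1.446; B ≈ 1.253; C ≈ 1.344; D ≈ 1.386.
4:3 ≈ 1.333; option C is nearest (Δ 0.011).

C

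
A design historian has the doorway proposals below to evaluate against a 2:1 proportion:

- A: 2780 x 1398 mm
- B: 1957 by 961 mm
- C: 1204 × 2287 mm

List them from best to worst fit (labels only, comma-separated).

Ratios: A = 2780 / 1398 ≈ 1.989; B = 1957 / 961 ≈ 2.036; C = 2287 / 1204 ≈ 1.900.
|Δ from 2.000|: A 0.011; B 0.036; C 0.100.

A, B, C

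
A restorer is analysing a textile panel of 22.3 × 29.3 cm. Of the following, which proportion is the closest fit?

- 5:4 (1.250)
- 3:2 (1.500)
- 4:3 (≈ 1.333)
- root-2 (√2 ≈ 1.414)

Ratio = 29.3 / 22.3 ≈ 1.314.
Distances: 5:4 1.250 (Δ 0.064); 3:2 1.500 (Δ 0.186); 4:3 1.333 (Δ 0.019); root-2 1.414 (Δ 0.100).

4:3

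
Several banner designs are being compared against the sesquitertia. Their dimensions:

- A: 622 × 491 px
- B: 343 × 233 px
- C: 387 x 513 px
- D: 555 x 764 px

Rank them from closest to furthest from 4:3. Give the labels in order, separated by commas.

C, D, A, B

A: 622/491 ≈ 1.267 → |1.267 − 1.333| = 0.066
B: 343/233 ≈ 1.472 → |1.472 − 1.333| = 0.139
C: 513/387 ≈ 1.326 → |1.326 − 1.333| = 0.007
D: 764/555 ≈ 1.377 → |1.377 − 1.333| = 0.044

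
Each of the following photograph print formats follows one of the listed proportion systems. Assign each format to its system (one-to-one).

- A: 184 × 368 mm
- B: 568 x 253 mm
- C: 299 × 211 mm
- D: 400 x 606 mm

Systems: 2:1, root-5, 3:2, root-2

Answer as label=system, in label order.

Ratios: A ≈ 2.000; B ≈ 2.245; C ≈ 1.417; D ≈ 1.515.
Targets: 2:1 ≈ 2.000; root-5 ≈ 2.236; 3:2 ≈ 1.500; root-2 ≈ 1.414.

A=2:1, B=root-5, C=root-2, D=3:2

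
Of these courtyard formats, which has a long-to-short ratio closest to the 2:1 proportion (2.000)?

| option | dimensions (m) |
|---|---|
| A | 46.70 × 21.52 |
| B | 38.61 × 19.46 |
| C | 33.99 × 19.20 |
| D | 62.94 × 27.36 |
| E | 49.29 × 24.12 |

Ratios (long/short): A ≈ 2.170; B ≈ 1.984; C ≈ 1.770; D ≈ 2.300; E ≈ 2.044.
2:1 ≈ 2.000; option B is nearest (Δ 0.016).

B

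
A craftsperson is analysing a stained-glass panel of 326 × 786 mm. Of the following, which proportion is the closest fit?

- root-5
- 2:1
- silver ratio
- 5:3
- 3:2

786/326 ≈ 2.411. Nearest candidates are silver ratio (2.414, off by 0.003) and root-5 (2.236, off by 0.175).

silver ratio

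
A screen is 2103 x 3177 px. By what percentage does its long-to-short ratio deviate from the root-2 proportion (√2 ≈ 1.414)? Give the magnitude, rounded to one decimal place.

Ratio = 3177 / 2103 ≈ 1.5107.
Ideal root-2 ≈ 1.4142. |1.5107 − 1.4142| / 1.4142 ≈ 6.82% → 6.8%.

6.8%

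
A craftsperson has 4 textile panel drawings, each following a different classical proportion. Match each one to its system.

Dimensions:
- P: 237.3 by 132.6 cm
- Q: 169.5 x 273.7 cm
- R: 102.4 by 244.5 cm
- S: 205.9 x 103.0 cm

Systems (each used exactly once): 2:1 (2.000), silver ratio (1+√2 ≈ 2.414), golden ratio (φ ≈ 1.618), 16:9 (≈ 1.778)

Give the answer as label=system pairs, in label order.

P=16:9, Q=golden ratio, R=silver ratio, S=2:1

P = 237.3/132.6 ≈ 1.790 → 16:9 (1.778)
Q = 273.7/169.5 ≈ 1.615 → golden ratio (1.618)
R = 244.5/102.4 ≈ 2.388 → silver ratio (2.414)
S = 205.9/103.0 ≈ 1.999 → 2:1 (2.000)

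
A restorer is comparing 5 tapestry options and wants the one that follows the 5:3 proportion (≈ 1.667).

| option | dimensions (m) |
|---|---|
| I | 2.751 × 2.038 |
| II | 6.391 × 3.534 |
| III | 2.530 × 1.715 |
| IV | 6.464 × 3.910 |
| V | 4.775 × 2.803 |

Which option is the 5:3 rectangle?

IV

Ratios (long/short): I ≈ 1.350; II ≈ 1.808; III ≈ 1.475; IV ≈ 1.653; V ≈ 1.704.
5:3 ≈ 1.667; option IV is nearest (Δ 0.014).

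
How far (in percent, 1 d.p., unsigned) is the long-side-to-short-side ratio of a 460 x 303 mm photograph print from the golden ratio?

Ratio = 460 / 303 ≈ 1.5182.
Ideal golden ratio ≈ 1.6180. |1.5182 − 1.6180| / 1.6180 ≈ 6.17% → 6.2%.

6.2%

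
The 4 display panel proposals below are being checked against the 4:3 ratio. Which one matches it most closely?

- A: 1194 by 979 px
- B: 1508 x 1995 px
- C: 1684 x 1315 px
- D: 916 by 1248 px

B

Ratios (long/short): A ≈ 1.220; B ≈ 1.323; C ≈ 1.281; D ≈ 1.362.
4:3 ≈ 1.333; option B is nearest (Δ 0.010).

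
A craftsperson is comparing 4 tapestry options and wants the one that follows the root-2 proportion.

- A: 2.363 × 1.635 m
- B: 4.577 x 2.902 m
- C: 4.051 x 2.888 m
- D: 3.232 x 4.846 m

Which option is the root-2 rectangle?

C

Target root-2 ≈ 1.414.
A: 1.445 (Δ0.031)  B: 1.577 (Δ0.163)  C: 1.403 (Δ0.011)  D: 1.499 (Δ0.085)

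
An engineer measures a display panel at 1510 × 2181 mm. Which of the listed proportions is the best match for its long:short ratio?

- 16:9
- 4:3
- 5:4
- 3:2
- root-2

2181/1510 ≈ 1.444. Nearest candidates are root-2 (1.414, off by 0.030) and 3:2 (1.500, off by 0.056).

root-2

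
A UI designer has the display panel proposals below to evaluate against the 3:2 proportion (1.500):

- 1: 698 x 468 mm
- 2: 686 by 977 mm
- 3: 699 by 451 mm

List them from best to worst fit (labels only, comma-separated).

Ratios: 1 = 698 / 468 ≈ 1.491; 2 = 977 / 686 ≈ 1.424; 3 = 699 / 451 ≈ 1.550.
|Δ from 1.500|: 1 0.009; 2 0.076; 3 0.050.

1, 3, 2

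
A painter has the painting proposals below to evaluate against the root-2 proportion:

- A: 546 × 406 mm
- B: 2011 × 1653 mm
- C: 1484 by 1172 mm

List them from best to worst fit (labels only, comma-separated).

A: 546/406 ≈ 1.345 → |1.345 − 1.414| = 0.069
B: 2011/1653 ≈ 1.217 → |1.217 − 1.414| = 0.197
C: 1484/1172 ≈ 1.266 → |1.266 − 1.414| = 0.148

A, C, B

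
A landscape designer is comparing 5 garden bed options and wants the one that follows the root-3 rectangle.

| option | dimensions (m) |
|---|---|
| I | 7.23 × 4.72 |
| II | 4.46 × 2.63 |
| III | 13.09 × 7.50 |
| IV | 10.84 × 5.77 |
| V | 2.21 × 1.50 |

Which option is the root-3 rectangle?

Ratios (long/short): I ≈ 1.532; II ≈ 1.696; III ≈ 1.745; IV ≈ 1.879; V ≈ 1.473.
root-3 ≈ 1.732; option III is nearest (Δ 0.013).

III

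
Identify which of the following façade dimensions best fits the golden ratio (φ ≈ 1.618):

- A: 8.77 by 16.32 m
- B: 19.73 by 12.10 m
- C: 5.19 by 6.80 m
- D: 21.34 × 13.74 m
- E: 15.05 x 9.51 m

Target golden ratio ≈ 1.618.
A: 1.861 (Δ0.243)  B: 1.631 (Δ0.013)  C: 1.310 (Δ0.308)  D: 1.553 (Δ0.065)  E: 1.583 (Δ0.035)

B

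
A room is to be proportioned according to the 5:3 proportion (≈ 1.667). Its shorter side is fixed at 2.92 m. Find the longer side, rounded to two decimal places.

5:3 ≈ 1.66667.
Longer side = 2.92 × 1.66667 ≈ 4.8667 → 4.87 m.

4.87 m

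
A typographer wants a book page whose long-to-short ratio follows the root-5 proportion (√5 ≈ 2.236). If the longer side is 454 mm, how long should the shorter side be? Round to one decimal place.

root-5 ≈ 2.23607.
Shorter side = 454 ÷ 2.23607 ≈ 203.035 → 203.0 mm.

203.0 mm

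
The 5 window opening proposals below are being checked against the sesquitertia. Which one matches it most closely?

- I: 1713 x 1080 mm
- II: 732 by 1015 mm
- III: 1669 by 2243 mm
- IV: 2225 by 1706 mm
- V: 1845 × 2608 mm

Target 4:3 ≈ 1.333.
I: 1.586 (Δ0.253)  II: 1.387 (Δ0.054)  III: 1.344 (Δ0.011)  IV: 1.304 (Δ0.029)  V: 1.414 (Δ0.081)

III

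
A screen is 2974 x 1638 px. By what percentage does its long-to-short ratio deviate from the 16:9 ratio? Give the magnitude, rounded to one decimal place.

Ratio = 2974 / 1638 ≈ 1.8156.
Ideal 16:9 ≈ 1.7778. |1.8156 − 1.7778| / 1.7778 ≈ 2.13% → 2.1%.

2.1%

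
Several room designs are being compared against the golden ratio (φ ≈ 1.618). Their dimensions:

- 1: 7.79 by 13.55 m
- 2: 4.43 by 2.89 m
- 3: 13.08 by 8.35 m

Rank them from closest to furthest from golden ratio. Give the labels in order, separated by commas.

Ratios: 1 = 13.55 / 7.79 ≈ 1.739; 2 = 4.43 / 2.89 ≈ 1.533; 3 = 13.08 / 8.35 ≈ 1.566.
|Δ from 1.618|: 1 0.121; 2 0.085; 3 0.052.

3, 2, 1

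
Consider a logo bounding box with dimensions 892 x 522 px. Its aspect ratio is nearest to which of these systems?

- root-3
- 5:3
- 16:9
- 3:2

root-3

Ratio = 892 / 522 ≈ 1.709.
Distances: root-3 1.732 (Δ 0.023); 5:3 1.667 (Δ 0.042); 16:9 1.778 (Δ 0.069); 3:2 1.500 (Δ 0.209).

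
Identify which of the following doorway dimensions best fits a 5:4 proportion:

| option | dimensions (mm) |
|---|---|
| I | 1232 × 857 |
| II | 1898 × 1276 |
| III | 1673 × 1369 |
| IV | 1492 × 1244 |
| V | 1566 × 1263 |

V

Ratios (long/short): I ≈ 1.438; II ≈ 1.487; III ≈ 1.222; IV ≈ 1.199; V ≈ 1.240.
5:4 ≈ 1.250; option V is nearest (Δ 0.010).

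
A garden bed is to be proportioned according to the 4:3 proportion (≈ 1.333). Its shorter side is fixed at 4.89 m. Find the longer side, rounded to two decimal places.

6.52 m

4:3 ≈ 1.33333.
Longer side = 4.89 × 1.33333 ≈ 6.5200 → 6.52 m.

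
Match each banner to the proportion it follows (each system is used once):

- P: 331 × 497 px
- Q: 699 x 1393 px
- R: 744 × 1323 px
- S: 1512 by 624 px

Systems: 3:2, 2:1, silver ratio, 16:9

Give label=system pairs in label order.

P=3:2, Q=2:1, R=16:9, S=silver ratio

Ratios: P ≈ 1.502; Q ≈ 1.993; R ≈ 1.778; S ≈ 2.423.
Targets: 3:2 ≈ 1.500; 2:1 ≈ 2.000; silver ratio ≈ 2.414; 16:9 ≈ 1.778.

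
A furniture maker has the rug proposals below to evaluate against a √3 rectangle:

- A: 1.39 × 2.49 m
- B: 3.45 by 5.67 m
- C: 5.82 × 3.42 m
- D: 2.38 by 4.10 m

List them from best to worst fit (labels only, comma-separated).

A: 2.49/1.39 ≈ 1.791 → |1.791 − 1.732| = 0.059
B: 5.67/3.45 ≈ 1.643 → |1.643 − 1.732| = 0.089
C: 5.82/3.42 ≈ 1.702 → |1.702 − 1.732| = 0.030
D: 4.10/2.38 ≈ 1.723 → |1.723 − 1.732| = 0.009

D, C, A, B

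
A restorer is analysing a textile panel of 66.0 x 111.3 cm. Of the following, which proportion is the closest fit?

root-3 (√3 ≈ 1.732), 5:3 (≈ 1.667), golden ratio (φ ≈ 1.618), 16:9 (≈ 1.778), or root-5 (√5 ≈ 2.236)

Ratio = 111.3 / 66.0 ≈ 1.686.
Distances: root-3 1.732 (Δ 0.046); 5:3 1.667 (Δ 0.019); golden ratio 1.618 (Δ 0.068); 16:9 1.778 (Δ 0.092); root-5 2.236 (Δ 0.550).

5:3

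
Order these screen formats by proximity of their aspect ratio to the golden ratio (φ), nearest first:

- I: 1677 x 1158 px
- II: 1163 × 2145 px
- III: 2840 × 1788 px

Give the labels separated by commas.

III, I, II

I: 1677/1158 ≈ 1.448 → |1.448 − 1.618| = 0.170
II: 2145/1163 ≈ 1.844 → |1.844 − 1.618| = 0.226
III: 2840/1788 ≈ 1.588 → |1.588 − 1.618| = 0.030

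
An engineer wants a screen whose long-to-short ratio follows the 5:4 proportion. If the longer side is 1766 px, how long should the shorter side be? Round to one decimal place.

5:4 = 1.25000.
Shorter side = 1766 ÷ 1.25000 ≈ 1412.800 → 1412.8 px.

1412.8 px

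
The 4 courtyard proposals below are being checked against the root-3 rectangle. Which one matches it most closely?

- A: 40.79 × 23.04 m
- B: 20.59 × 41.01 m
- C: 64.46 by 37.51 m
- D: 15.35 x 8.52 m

C

Target root-3 ≈ 1.732.
A: 1.770 (Δ0.038)  B: 1.992 (Δ0.260)  C: 1.718 (Δ0.014)  D: 1.802 (Δ0.070)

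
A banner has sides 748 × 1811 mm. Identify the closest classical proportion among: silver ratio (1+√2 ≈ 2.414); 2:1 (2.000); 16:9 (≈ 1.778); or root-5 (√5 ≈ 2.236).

Ratio = 1811 / 748 ≈ 2.421.
Distances: silver ratio 2.414 (Δ 0.007); 2:1 2.000 (Δ 0.421); 16:9 1.778 (Δ 0.643); root-5 2.236 (Δ 0.185).

silver ratio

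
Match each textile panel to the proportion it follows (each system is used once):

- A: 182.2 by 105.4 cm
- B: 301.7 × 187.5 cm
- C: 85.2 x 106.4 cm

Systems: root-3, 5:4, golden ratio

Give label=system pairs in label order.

A=root-3, B=golden ratio, C=5:4

A = 182.2/105.4 ≈ 1.729 → root-3 (1.732)
B = 301.7/187.5 ≈ 1.609 → golden ratio (1.618)
C = 106.4/85.2 ≈ 1.249 → 5:4 (1.250)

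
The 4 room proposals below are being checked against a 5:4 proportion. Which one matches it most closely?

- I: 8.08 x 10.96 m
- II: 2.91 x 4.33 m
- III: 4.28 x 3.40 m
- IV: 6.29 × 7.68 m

Ratios (long/short): I ≈ 1.356; II ≈ 1.488; III ≈ 1.259; IV ≈ 1.221.
5:4 ≈ 1.250; option III is nearest (Δ 0.009).

III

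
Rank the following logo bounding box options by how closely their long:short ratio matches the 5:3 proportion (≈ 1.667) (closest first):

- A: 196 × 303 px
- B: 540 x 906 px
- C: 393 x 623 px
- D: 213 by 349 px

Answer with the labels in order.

A: 303/196 ≈ 1.546 → |1.546 − 1.667| = 0.121
B: 906/540 ≈ 1.678 → |1.678 − 1.667| = 0.011
C: 623/393 ≈ 1.585 → |1.585 − 1.667| = 0.082
D: 349/213 ≈ 1.638 → |1.638 − 1.667| = 0.029

B, D, C, A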